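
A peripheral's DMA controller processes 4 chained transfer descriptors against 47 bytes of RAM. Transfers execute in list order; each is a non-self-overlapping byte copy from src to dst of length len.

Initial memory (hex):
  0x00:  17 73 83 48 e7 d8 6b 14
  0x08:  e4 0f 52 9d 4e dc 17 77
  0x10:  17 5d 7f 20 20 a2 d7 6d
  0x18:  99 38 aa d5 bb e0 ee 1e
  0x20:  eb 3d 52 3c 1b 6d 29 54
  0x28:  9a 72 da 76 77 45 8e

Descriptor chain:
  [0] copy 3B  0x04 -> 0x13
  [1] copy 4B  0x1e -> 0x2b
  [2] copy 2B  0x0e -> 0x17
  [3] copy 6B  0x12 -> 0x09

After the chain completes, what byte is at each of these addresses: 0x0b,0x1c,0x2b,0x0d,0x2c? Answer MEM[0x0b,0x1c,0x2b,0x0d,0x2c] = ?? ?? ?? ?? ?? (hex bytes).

#0 dst[0x13+3] := {0xe7,0xd8,0x6b}
#1 dst[0x2b+4] := {0xee,0x1e,0xeb,0x3d}
#2 dst[0x17+2] := {0x17,0x77}
#3 dst[0x09+6] := {0x7f,0xe7,0xd8,0x6b,0xd7,0x17}
query mem[0x0b]=0xd8, mem[0x1c]=0xbb, mem[0x2b]=0xee, mem[0x0d]=0xd7, mem[0x2c]=0x1e

MEM[0x0b,0x1c,0x2b,0x0d,0x2c] = d8 bb ee d7 1e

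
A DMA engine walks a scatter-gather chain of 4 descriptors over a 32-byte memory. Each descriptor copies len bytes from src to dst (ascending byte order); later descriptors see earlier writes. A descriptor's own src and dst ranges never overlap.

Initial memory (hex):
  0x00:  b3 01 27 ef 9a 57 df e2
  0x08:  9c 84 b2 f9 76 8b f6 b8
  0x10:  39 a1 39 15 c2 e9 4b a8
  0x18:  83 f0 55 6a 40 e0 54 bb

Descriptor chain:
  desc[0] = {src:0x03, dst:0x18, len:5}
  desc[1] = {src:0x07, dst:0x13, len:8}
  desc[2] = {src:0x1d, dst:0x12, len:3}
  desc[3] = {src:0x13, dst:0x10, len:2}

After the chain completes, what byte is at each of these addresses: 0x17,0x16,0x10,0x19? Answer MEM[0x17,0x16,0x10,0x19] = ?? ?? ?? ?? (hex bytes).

D0: mem[0x18..0x1c] <- [ef 9a 57 df e2]
D1: mem[0x13..0x1a] <- [e2 9c 84 b2 f9 76 8b f6]
D2: mem[0x12..0x14] <- [e0 54 bb]
D3: mem[0x10..0x11] <- [54 bb]
query mem[0x17]=0xf9, mem[0x16]=0xb2, mem[0x10]=0x54, mem[0x19]=0x8b

MEM[0x17,0x16,0x10,0x19] = f9 b2 54 8b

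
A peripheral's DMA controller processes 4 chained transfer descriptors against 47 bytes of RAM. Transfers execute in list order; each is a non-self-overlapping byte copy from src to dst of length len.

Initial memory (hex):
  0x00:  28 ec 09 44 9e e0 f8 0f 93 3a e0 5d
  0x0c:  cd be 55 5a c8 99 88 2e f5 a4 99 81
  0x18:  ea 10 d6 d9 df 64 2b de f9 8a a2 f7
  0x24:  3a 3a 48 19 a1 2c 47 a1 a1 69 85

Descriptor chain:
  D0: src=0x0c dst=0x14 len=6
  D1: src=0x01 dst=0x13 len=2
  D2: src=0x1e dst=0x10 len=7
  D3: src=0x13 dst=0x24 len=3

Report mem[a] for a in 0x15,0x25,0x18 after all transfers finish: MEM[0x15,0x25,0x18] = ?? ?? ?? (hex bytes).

MEM[0x15,0x25,0x18] = f7 a2 c8

  after D0: wrote 6B at 0x14 = cdbe555ac899
  after D1: wrote 2B at 0x13 = ec09
  after D2: wrote 7B at 0x10 = 2bdef98aa2f73a
  after D3: wrote 3B at 0x24 = 8aa2f7
query mem[0x15]=0xf7, mem[0x25]=0xa2, mem[0x18]=0xc8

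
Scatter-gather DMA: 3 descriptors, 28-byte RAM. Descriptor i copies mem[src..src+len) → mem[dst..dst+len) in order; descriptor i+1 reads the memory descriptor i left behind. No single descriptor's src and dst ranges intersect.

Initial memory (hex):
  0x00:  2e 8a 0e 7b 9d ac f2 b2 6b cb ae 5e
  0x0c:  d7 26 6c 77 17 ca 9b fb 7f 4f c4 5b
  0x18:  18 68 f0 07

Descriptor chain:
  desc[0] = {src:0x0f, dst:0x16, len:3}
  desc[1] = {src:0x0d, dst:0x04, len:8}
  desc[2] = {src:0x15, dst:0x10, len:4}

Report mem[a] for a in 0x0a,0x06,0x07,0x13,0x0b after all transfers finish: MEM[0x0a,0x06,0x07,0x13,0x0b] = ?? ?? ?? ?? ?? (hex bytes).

#0 dst[0x16+3] := {0x77,0x17,0xca}
#1 dst[0x04+8] := {0x26,0x6c,0x77,0x17,0xca,0x9b,0xfb,0x7f}
#2 dst[0x10+4] := {0x4f,0x77,0x17,0xca}
query mem[0x0a]=0xfb, mem[0x06]=0x77, mem[0x07]=0x17, mem[0x13]=0xca, mem[0x0b]=0x7f

MEM[0x0a,0x06,0x07,0x13,0x0b] = fb 77 17 ca 7f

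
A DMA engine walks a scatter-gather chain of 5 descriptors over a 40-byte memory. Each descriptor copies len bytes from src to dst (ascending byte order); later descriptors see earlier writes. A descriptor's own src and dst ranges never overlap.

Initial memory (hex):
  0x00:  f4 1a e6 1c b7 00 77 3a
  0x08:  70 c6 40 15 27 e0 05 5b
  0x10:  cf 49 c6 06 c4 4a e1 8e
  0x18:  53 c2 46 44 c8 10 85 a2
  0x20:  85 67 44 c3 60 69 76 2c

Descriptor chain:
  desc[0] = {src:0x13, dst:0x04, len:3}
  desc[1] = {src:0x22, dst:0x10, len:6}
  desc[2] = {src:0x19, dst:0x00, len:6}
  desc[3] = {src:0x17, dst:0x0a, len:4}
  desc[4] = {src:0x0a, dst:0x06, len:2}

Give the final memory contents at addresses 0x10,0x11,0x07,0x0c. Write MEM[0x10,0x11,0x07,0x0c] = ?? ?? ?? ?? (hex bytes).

D0: mem[0x04..0x06] <- [06 c4 4a]
D1: mem[0x10..0x15] <- [44 c3 60 69 76 2c]
D2: mem[0x00..0x05] <- [c2 46 44 c8 10 85]
D3: mem[0x0a..0x0d] <- [8e 53 c2 46]
D4: mem[0x06..0x07] <- [8e 53]
query mem[0x10]=0x44, mem[0x11]=0xc3, mem[0x07]=0x53, mem[0x0c]=0xc2

MEM[0x10,0x11,0x07,0x0c] = 44 c3 53 c2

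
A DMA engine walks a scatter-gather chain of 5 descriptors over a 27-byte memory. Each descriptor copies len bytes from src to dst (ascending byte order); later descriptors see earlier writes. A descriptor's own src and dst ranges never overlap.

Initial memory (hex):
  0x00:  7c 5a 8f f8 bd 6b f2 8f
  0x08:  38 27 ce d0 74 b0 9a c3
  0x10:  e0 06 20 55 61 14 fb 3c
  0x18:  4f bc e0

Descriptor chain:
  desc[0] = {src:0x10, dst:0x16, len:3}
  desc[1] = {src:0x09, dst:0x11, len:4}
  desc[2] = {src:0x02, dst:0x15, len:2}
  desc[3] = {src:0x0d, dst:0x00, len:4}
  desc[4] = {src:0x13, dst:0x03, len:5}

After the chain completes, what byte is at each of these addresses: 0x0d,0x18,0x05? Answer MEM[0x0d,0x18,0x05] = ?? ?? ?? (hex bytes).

MEM[0x0d,0x18,0x05] = b0 20 8f

D0: mem[0x16..0x18] <- [e0 06 20]
D1: mem[0x11..0x14] <- [27 ce d0 74]
D2: mem[0x15..0x16] <- [8f f8]
D3: mem[0x00..0x03] <- [b0 9a c3 e0]
D4: mem[0x03..0x07] <- [d0 74 8f f8 06]
query mem[0x0d]=0xb0, mem[0x18]=0x20, mem[0x05]=0x8f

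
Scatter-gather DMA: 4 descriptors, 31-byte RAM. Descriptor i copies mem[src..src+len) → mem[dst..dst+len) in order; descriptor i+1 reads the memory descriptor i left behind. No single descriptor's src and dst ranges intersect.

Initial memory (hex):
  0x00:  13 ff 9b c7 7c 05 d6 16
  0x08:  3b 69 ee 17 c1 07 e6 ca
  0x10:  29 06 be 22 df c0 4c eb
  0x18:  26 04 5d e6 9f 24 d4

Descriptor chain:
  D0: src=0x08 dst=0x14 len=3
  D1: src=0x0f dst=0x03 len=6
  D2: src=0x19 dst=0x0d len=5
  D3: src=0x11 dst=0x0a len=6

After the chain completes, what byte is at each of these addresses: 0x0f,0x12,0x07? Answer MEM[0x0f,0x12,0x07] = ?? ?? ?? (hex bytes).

[0] 0x08->0x14 len=3 : 3b 69 ee
[1] 0x0f->0x03 len=6 : ca 29 06 be 22 3b
[2] 0x19->0x0d len=5 : 04 5d e6 9f 24
[3] 0x11->0x0a len=6 : 24 be 22 3b 69 ee
query mem[0x0f]=0xee, mem[0x12]=0xbe, mem[0x07]=0x22

MEM[0x0f,0x12,0x07] = ee be 22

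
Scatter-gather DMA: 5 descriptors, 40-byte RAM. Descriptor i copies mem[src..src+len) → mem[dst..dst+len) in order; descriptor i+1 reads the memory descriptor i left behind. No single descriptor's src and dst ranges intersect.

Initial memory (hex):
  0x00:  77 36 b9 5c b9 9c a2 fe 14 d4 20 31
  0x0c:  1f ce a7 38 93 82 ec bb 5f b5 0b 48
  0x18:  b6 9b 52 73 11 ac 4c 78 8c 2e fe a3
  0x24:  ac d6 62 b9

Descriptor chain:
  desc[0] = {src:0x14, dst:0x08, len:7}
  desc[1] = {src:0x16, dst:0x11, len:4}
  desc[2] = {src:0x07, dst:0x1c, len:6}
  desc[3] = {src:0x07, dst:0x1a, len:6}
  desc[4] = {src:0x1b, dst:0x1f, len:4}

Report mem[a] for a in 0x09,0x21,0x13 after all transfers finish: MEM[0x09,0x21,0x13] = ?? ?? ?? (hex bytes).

D0: mem[0x08..0x0e] <- [5f b5 0b 48 b6 9b 52]
D1: mem[0x11..0x14] <- [0b 48 b6 9b]
D2: mem[0x1c..0x21] <- [fe 5f b5 0b 48 b6]
D3: mem[0x1a..0x1f] <- [fe 5f b5 0b 48 b6]
D4: mem[0x1f..0x22] <- [5f b5 0b 48]
query mem[0x09]=0xb5, mem[0x21]=0x0b, mem[0x13]=0xb6

MEM[0x09,0x21,0x13] = b5 0b b6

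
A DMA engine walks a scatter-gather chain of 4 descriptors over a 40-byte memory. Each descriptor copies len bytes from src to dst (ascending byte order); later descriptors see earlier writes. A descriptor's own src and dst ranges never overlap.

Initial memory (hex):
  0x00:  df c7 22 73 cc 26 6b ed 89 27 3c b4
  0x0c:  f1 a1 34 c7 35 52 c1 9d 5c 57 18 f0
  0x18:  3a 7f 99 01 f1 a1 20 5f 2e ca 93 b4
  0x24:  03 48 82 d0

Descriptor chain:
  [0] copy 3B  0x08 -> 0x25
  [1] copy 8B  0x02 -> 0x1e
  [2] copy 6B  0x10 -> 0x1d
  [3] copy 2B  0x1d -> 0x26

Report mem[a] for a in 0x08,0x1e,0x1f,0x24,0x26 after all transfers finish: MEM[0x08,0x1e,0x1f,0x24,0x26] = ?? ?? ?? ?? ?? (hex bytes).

MEM[0x08,0x1e,0x1f,0x24,0x26] = 89 52 c1 89 35

[0] 0x08->0x25 len=3 : 89 27 3c
[1] 0x02->0x1e len=8 : 22 73 cc 26 6b ed 89 27
[2] 0x10->0x1d len=6 : 35 52 c1 9d 5c 57
[3] 0x1d->0x26 len=2 : 35 52
query mem[0x08]=0x89, mem[0x1e]=0x52, mem[0x1f]=0xc1, mem[0x24]=0x89, mem[0x26]=0x35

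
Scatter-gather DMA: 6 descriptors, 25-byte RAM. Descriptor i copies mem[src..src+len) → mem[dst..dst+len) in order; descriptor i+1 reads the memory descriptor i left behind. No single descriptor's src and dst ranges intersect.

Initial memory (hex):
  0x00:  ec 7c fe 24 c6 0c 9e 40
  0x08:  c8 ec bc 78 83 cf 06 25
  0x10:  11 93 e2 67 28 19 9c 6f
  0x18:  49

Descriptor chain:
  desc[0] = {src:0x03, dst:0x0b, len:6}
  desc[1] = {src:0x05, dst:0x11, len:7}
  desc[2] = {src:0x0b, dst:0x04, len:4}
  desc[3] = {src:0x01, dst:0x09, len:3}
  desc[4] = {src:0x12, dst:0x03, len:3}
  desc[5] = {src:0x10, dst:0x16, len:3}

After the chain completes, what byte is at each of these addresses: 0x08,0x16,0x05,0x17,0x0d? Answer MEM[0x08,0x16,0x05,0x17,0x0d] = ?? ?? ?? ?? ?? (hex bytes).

D0: mem[0x0b..0x10] <- [24 c6 0c 9e 40 c8]
D1: mem[0x11..0x17] <- [0c 9e 40 c8 ec bc 24]
D2: mem[0x04..0x07] <- [24 c6 0c 9e]
D3: mem[0x09..0x0b] <- [7c fe 24]
D4: mem[0x03..0x05] <- [9e 40 c8]
D5: mem[0x16..0x18] <- [c8 0c 9e]
query mem[0x08]=0xc8, mem[0x16]=0xc8, mem[0x05]=0xc8, mem[0x17]=0x0c, mem[0x0d]=0x0c

MEM[0x08,0x16,0x05,0x17,0x0d] = c8 c8 c8 0c 0c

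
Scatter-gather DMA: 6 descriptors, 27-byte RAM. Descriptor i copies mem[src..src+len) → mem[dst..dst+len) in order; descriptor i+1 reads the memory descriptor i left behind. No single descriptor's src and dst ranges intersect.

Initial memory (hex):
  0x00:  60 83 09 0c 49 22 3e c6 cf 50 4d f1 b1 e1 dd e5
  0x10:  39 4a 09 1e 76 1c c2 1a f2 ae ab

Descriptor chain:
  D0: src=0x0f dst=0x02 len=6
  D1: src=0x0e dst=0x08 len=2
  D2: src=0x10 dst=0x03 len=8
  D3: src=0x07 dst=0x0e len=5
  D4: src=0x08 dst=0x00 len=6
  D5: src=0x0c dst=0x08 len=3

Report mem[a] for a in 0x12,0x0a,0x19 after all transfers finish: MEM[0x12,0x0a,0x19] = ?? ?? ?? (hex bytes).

[0] 0x0f->0x02 len=6 : e5 39 4a 09 1e 76
[1] 0x0e->0x08 len=2 : dd e5
[2] 0x10->0x03 len=8 : 39 4a 09 1e 76 1c c2 1a
[3] 0x07->0x0e len=5 : 76 1c c2 1a f1
[4] 0x08->0x00 len=6 : 1c c2 1a f1 b1 e1
[5] 0x0c->0x08 len=3 : b1 e1 76
query mem[0x12]=0xf1, mem[0x0a]=0x76, mem[0x19]=0xae

MEM[0x12,0x0a,0x19] = f1 76 ae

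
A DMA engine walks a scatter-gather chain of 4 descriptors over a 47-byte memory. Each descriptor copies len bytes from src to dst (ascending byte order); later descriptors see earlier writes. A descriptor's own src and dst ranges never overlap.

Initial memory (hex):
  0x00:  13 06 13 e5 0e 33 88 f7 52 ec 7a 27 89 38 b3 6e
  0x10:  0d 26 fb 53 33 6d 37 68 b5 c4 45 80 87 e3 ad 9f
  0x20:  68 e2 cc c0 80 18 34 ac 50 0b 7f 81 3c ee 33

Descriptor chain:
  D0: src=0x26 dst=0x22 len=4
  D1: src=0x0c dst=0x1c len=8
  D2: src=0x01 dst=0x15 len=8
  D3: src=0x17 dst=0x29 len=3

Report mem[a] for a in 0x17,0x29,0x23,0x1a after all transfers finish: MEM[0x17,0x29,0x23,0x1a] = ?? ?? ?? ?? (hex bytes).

MEM[0x17,0x29,0x23,0x1a] = e5 e5 53 88

#0 dst[0x22+4] := {0x34,0xac,0x50,0x0b}
#1 dst[0x1c+8] := {0x89,0x38,0xb3,0x6e,0x0d,0x26,0xfb,0x53}
#2 dst[0x15+8] := {0x06,0x13,0xe5,0x0e,0x33,0x88,0xf7,0x52}
#3 dst[0x29+3] := {0xe5,0x0e,0x33}
query mem[0x17]=0xe5, mem[0x29]=0xe5, mem[0x23]=0x53, mem[0x1a]=0x88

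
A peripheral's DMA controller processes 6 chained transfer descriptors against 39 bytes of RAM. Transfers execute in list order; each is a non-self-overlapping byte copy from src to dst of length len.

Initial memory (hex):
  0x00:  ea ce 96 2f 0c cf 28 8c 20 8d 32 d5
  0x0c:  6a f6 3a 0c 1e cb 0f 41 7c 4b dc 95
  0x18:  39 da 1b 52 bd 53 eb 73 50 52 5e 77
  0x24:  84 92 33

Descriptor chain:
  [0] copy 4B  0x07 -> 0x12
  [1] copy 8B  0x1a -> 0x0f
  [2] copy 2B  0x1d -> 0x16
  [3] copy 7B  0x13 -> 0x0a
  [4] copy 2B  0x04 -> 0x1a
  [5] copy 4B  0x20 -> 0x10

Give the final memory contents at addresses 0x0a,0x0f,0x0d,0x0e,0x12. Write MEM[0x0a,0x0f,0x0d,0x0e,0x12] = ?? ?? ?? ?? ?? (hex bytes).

D0: mem[0x12..0x15] <- [8c 20 8d 32]
D1: mem[0x0f..0x16] <- [1b 52 bd 53 eb 73 50 52]
D2: mem[0x16..0x17] <- [53 eb]
D3: mem[0x0a..0x10] <- [eb 73 50 53 eb 39 da]
D4: mem[0x1a..0x1b] <- [0c cf]
D5: mem[0x10..0x13] <- [50 52 5e 77]
query mem[0x0a]=0xeb, mem[0x0f]=0x39, mem[0x0d]=0x53, mem[0x0e]=0xeb, mem[0x12]=0x5e

MEM[0x0a,0x0f,0x0d,0x0e,0x12] = eb 39 53 eb 5e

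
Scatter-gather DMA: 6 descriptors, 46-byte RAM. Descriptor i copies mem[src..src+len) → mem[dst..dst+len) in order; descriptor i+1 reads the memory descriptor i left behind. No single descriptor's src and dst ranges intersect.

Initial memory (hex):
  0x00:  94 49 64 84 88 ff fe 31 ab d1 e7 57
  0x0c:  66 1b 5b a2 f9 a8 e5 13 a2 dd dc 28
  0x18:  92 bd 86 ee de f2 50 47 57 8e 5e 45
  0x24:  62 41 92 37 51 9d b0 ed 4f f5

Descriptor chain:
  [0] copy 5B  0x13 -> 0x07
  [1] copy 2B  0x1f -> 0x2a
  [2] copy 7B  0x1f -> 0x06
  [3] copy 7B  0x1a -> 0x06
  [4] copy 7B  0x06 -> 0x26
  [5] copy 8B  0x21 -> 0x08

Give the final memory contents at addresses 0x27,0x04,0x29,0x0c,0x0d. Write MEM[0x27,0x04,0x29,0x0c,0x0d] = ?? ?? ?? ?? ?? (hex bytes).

MEM[0x27,0x04,0x29,0x0c,0x0d] = ee 88 f2 41 86

[0] 0x13->0x07 len=5 : 13 a2 dd dc 28
[1] 0x1f->0x2a len=2 : 47 57
[2] 0x1f->0x06 len=7 : 47 57 8e 5e 45 62 41
[3] 0x1a->0x06 len=7 : 86 ee de f2 50 47 57
[4] 0x06->0x26 len=7 : 86 ee de f2 50 47 57
[5] 0x21->0x08 len=8 : 8e 5e 45 62 41 86 ee de
query mem[0x27]=0xee, mem[0x04]=0x88, mem[0x29]=0xf2, mem[0x0c]=0x41, mem[0x0d]=0x86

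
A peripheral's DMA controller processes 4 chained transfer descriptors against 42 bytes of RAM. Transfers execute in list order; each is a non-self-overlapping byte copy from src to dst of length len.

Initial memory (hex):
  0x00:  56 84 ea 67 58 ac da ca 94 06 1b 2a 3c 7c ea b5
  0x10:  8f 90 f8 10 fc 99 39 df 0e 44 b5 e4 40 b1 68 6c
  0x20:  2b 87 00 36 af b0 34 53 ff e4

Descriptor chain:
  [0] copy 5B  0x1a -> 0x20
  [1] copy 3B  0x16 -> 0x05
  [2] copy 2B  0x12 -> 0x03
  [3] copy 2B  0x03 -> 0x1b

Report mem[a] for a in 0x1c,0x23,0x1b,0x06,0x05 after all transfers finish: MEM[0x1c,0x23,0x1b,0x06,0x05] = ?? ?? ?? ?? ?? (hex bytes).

MEM[0x1c,0x23,0x1b,0x06,0x05] = 10 b1 f8 df 39

#0 dst[0x20+5] := {0xb5,0xe4,0x40,0xb1,0x68}
#1 dst[0x05+3] := {0x39,0xdf,0x0e}
#2 dst[0x03+2] := {0xf8,0x10}
#3 dst[0x1b+2] := {0xf8,0x10}
query mem[0x1c]=0x10, mem[0x23]=0xb1, mem[0x1b]=0xf8, mem[0x06]=0xdf, mem[0x05]=0x39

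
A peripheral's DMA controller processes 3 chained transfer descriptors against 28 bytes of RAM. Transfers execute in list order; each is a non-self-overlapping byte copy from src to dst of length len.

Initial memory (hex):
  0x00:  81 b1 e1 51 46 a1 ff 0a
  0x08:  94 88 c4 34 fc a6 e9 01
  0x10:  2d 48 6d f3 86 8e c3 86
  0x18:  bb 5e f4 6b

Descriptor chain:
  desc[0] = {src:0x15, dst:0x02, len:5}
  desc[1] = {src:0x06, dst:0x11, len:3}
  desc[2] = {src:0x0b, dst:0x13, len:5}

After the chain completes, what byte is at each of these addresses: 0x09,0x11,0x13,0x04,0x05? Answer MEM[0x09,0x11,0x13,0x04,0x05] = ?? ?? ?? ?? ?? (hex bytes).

  after D0: wrote 5B at 0x02 = 8ec386bb5e
  after D1: wrote 3B at 0x11 = 5e0a94
  after D2: wrote 5B at 0x13 = 34fca6e901
query mem[0x09]=0x88, mem[0x11]=0x5e, mem[0x13]=0x34, mem[0x04]=0x86, mem[0x05]=0xbb

MEM[0x09,0x11,0x13,0x04,0x05] = 88 5e 34 86 bb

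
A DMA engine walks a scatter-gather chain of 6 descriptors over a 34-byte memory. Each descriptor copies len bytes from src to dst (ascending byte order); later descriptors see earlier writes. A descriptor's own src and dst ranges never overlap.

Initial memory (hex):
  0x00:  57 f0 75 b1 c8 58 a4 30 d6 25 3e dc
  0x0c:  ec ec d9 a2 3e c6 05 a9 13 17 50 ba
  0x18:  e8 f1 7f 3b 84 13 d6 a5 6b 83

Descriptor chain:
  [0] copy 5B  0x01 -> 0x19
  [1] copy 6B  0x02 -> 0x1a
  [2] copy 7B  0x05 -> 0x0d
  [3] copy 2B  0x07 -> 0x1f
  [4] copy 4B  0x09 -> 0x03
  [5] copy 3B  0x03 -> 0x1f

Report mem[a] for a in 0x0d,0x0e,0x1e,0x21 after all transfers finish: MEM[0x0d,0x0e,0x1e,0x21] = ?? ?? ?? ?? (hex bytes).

[0] 0x01->0x19 len=5 : f0 75 b1 c8 58
[1] 0x02->0x1a len=6 : 75 b1 c8 58 a4 30
[2] 0x05->0x0d len=7 : 58 a4 30 d6 25 3e dc
[3] 0x07->0x1f len=2 : 30 d6
[4] 0x09->0x03 len=4 : 25 3e dc ec
[5] 0x03->0x1f len=3 : 25 3e dc
query mem[0x0d]=0x58, mem[0x0e]=0xa4, mem[0x1e]=0xa4, mem[0x21]=0xdc

MEM[0x0d,0x0e,0x1e,0x21] = 58 a4 a4 dc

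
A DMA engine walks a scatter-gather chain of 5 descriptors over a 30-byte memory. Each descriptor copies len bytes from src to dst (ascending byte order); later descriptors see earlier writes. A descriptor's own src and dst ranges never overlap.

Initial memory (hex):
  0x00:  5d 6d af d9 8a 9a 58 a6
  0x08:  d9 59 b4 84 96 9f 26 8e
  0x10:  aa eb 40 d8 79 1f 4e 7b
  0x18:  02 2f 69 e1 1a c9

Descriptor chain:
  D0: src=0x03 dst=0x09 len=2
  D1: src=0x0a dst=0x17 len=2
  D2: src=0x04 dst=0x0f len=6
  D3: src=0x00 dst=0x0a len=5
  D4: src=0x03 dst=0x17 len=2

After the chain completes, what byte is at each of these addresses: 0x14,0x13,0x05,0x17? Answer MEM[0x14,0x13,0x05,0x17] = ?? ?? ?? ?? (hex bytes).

MEM[0x14,0x13,0x05,0x17] = d9 d9 9a d9

D0: mem[0x09..0x0a] <- [d9 8a]
D1: mem[0x17..0x18] <- [8a 84]
D2: mem[0x0f..0x14] <- [8a 9a 58 a6 d9 d9]
D3: mem[0x0a..0x0e] <- [5d 6d af d9 8a]
D4: mem[0x17..0x18] <- [d9 8a]
query mem[0x14]=0xd9, mem[0x13]=0xd9, mem[0x05]=0x9a, mem[0x17]=0xd9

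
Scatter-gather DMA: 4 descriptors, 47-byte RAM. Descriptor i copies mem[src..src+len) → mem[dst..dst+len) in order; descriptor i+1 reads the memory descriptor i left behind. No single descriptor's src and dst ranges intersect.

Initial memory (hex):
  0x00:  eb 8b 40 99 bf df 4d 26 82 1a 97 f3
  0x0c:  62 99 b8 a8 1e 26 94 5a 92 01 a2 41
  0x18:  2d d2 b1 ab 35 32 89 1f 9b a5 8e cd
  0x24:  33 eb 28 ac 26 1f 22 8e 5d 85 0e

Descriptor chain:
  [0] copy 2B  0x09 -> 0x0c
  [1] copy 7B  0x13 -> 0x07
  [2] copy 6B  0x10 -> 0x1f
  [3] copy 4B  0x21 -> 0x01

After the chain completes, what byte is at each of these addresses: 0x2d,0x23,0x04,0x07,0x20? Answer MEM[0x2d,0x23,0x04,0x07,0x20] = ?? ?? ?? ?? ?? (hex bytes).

#0 dst[0x0c+2] := {0x1a,0x97}
#1 dst[0x07+7] := {0x5a,0x92,0x01,0xa2,0x41,0x2d,0xd2}
#2 dst[0x1f+6] := {0x1e,0x26,0x94,0x5a,0x92,0x01}
#3 dst[0x01+4] := {0x94,0x5a,0x92,0x01}
query mem[0x2d]=0x85, mem[0x23]=0x92, mem[0x04]=0x01, mem[0x07]=0x5a, mem[0x20]=0x26

MEM[0x2d,0x23,0x04,0x07,0x20] = 85 92 01 5a 26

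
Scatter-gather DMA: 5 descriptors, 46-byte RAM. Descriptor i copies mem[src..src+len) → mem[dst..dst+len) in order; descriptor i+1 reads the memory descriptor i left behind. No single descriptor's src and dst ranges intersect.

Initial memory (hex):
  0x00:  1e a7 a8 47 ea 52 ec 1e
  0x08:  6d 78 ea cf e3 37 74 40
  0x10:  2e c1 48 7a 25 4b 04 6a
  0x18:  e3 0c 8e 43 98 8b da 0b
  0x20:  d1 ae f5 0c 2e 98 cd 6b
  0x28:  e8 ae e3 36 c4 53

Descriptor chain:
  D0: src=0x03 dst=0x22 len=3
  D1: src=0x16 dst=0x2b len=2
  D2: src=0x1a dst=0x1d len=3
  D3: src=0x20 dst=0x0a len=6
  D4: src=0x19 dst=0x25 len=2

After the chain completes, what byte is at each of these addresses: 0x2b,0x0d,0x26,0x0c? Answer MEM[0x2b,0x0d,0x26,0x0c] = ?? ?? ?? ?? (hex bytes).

MEM[0x2b,0x0d,0x26,0x0c] = 04 ea 8e 47

  after D0: wrote 3B at 0x22 = 47ea52
  after D1: wrote 2B at 0x2b = 046a
  after D2: wrote 3B at 0x1d = 8e4398
  after D3: wrote 6B at 0x0a = d1ae47ea5298
  after D4: wrote 2B at 0x25 = 0c8e
query mem[0x2b]=0x04, mem[0x0d]=0xea, mem[0x26]=0x8e, mem[0x0c]=0x47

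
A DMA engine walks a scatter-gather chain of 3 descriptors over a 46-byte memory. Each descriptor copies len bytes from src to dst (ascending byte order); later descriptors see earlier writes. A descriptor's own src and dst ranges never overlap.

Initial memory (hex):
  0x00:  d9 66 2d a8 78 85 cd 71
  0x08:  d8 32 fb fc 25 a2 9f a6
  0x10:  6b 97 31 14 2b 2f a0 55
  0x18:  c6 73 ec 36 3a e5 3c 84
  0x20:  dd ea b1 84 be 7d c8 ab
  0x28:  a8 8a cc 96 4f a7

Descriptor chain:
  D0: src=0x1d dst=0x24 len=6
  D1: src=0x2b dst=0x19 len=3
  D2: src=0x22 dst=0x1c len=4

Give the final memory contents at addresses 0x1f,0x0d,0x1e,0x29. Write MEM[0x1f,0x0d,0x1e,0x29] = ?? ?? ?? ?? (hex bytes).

MEM[0x1f,0x0d,0x1e,0x29] = 3c a2 e5 b1

[0] 0x1d->0x24 len=6 : e5 3c 84 dd ea b1
[1] 0x2b->0x19 len=3 : 96 4f a7
[2] 0x22->0x1c len=4 : b1 84 e5 3c
query mem[0x1f]=0x3c, mem[0x0d]=0xa2, mem[0x1e]=0xe5, mem[0x29]=0xb1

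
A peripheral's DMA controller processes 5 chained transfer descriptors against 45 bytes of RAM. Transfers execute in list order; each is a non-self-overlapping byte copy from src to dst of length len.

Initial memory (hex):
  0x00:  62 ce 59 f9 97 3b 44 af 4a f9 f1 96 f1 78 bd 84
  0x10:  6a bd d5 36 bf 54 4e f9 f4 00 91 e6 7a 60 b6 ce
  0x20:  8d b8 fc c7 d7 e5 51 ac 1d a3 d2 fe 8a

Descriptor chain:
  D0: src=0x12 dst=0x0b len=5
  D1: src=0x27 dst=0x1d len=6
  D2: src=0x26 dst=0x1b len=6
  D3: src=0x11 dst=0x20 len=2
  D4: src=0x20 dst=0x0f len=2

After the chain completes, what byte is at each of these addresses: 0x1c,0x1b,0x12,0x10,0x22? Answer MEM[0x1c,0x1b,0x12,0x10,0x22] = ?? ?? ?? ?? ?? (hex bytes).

MEM[0x1c,0x1b,0x12,0x10,0x22] = ac 51 d5 d5 8a

D0: mem[0x0b..0x0f] <- [d5 36 bf 54 4e]
D1: mem[0x1d..0x22] <- [ac 1d a3 d2 fe 8a]
D2: mem[0x1b..0x20] <- [51 ac 1d a3 d2 fe]
D3: mem[0x20..0x21] <- [bd d5]
D4: mem[0x0f..0x10] <- [bd d5]
query mem[0x1c]=0xac, mem[0x1b]=0x51, mem[0x12]=0xd5, mem[0x10]=0xd5, mem[0x22]=0x8a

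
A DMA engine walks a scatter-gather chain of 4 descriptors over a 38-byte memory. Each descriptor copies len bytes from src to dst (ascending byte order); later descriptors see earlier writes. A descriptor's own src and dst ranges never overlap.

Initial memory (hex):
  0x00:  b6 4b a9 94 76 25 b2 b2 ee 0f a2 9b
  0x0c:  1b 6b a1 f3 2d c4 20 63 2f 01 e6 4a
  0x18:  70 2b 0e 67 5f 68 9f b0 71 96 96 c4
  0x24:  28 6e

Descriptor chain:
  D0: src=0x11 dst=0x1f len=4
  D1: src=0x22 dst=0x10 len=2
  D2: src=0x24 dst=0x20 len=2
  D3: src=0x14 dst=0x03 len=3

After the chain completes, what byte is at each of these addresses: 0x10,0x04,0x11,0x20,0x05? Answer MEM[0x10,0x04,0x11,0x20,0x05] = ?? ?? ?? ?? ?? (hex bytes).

#0 dst[0x1f+4] := {0xc4,0x20,0x63,0x2f}
#1 dst[0x10+2] := {0x2f,0xc4}
#2 dst[0x20+2] := {0x28,0x6e}
#3 dst[0x03+3] := {0x2f,0x01,0xe6}
query mem[0x10]=0x2f, mem[0x04]=0x01, mem[0x11]=0xc4, mem[0x20]=0x28, mem[0x05]=0xe6

MEM[0x10,0x04,0x11,0x20,0x05] = 2f 01 c4 28 e6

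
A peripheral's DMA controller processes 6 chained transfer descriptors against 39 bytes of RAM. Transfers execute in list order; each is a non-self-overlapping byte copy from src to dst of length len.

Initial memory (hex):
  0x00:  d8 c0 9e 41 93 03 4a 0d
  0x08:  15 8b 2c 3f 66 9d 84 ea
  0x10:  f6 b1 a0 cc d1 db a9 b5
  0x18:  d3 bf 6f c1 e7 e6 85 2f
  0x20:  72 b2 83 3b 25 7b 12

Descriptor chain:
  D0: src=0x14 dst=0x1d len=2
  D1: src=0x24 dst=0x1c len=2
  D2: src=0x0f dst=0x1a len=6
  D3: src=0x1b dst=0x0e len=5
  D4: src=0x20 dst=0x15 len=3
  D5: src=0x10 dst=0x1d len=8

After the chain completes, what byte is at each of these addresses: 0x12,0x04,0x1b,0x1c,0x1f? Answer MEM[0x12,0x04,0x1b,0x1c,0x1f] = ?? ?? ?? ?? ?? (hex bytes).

MEM[0x12,0x04,0x1b,0x1c,0x1f] = d1 93 f6 b1 d1

#0 dst[0x1d+2] := {0xd1,0xdb}
#1 dst[0x1c+2] := {0x25,0x7b}
#2 dst[0x1a+6] := {0xea,0xf6,0xb1,0xa0,0xcc,0xd1}
#3 dst[0x0e+5] := {0xf6,0xb1,0xa0,0xcc,0xd1}
#4 dst[0x15+3] := {0x72,0xb2,0x83}
#5 dst[0x1d+8] := {0xa0,0xcc,0xd1,0xcc,0xd1,0x72,0xb2,0x83}
query mem[0x12]=0xd1, mem[0x04]=0x93, mem[0x1b]=0xf6, mem[0x1c]=0xb1, mem[0x1f]=0xd1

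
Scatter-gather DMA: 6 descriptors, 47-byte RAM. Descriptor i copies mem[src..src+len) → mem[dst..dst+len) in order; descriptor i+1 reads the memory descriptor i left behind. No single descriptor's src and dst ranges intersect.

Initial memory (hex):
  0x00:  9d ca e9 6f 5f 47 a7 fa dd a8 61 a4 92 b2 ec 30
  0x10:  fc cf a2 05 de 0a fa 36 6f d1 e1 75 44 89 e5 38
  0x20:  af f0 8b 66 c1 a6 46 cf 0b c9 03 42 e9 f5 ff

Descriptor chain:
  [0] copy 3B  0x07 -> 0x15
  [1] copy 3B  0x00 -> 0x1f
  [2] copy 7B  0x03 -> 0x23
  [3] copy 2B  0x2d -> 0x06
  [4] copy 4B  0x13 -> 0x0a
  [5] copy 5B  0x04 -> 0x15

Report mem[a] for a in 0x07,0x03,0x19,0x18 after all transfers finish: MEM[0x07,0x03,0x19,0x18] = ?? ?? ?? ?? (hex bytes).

#0 dst[0x15+3] := {0xfa,0xdd,0xa8}
#1 dst[0x1f+3] := {0x9d,0xca,0xe9}
#2 dst[0x23+7] := {0x6f,0x5f,0x47,0xa7,0xfa,0xdd,0xa8}
#3 dst[0x06+2] := {0xf5,0xff}
#4 dst[0x0a+4] := {0x05,0xde,0xfa,0xdd}
#5 dst[0x15+5] := {0x5f,0x47,0xf5,0xff,0xdd}
query mem[0x07]=0xff, mem[0x03]=0x6f, mem[0x19]=0xdd, mem[0x18]=0xff

MEM[0x07,0x03,0x19,0x18] = ff 6f dd ff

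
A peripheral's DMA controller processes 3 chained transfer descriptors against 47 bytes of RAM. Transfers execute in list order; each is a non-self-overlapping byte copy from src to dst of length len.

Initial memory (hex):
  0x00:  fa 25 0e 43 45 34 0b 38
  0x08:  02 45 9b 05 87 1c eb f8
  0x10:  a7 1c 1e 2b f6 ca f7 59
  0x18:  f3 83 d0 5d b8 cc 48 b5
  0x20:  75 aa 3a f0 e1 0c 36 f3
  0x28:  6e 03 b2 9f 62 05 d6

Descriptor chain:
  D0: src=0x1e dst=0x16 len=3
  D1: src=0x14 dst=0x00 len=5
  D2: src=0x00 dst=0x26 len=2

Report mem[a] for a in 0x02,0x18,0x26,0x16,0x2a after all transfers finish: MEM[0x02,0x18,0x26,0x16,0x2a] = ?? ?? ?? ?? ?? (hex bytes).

D0: mem[0x16..0x18] <- [48 b5 75]
D1: mem[0x00..0x04] <- [f6 ca 48 b5 75]
D2: mem[0x26..0x27] <- [f6 ca]
query mem[0x02]=0x48, mem[0x18]=0x75, mem[0x26]=0xf6, mem[0x16]=0x48, mem[0x2a]=0xb2

MEM[0x02,0x18,0x26,0x16,0x2a] = 48 75 f6 48 b2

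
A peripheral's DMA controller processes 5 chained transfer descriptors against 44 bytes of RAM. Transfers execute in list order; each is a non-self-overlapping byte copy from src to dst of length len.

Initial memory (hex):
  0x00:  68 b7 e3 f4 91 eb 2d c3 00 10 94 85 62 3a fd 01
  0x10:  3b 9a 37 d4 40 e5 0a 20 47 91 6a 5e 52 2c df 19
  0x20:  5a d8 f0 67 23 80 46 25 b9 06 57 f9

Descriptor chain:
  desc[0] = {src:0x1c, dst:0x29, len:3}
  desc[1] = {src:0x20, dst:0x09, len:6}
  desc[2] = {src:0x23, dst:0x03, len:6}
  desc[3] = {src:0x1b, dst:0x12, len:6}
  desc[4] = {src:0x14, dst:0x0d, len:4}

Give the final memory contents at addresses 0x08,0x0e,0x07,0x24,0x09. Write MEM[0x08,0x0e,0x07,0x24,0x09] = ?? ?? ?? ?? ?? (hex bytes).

MEM[0x08,0x0e,0x07,0x24,0x09] = b9 df 25 23 5a

  after D0: wrote 3B at 0x29 = 522cdf
  after D1: wrote 6B at 0x09 = 5ad8f0672380
  after D2: wrote 6B at 0x03 = 6723804625b9
  after D3: wrote 6B at 0x12 = 5e522cdf195a
  after D4: wrote 4B at 0x0d = 2cdf195a
query mem[0x08]=0xb9, mem[0x0e]=0xdf, mem[0x07]=0x25, mem[0x24]=0x23, mem[0x09]=0x5a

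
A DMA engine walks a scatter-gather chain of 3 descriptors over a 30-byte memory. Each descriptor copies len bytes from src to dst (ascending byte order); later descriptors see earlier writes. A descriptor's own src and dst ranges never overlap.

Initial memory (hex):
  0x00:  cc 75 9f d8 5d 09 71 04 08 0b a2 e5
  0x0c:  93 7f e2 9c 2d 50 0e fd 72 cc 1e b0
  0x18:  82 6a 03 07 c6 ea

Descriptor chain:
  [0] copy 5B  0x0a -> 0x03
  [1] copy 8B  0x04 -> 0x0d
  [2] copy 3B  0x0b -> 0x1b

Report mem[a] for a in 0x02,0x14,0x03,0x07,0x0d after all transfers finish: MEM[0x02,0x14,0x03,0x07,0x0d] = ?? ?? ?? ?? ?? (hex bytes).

MEM[0x02,0x14,0x03,0x07,0x0d] = 9f e5 a2 e2 e5

[0] 0x0a->0x03 len=5 : a2 e5 93 7f e2
[1] 0x04->0x0d len=8 : e5 93 7f e2 08 0b a2 e5
[2] 0x0b->0x1b len=3 : e5 93 e5
query mem[0x02]=0x9f, mem[0x14]=0xe5, mem[0x03]=0xa2, mem[0x07]=0xe2, mem[0x0d]=0xe5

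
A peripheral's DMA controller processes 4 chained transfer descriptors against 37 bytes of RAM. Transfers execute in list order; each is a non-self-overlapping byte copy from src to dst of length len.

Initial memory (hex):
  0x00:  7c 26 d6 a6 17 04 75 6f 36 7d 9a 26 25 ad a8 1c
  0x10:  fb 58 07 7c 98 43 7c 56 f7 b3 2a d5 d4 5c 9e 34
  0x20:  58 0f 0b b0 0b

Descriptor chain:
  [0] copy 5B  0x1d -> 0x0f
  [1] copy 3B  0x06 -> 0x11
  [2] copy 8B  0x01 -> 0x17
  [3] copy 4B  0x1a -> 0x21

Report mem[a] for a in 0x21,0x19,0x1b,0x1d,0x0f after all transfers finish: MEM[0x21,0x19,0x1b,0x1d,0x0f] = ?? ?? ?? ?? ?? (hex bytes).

#0 dst[0x0f+5] := {0x5c,0x9e,0x34,0x58,0x0f}
#1 dst[0x11+3] := {0x75,0x6f,0x36}
#2 dst[0x17+8] := {0x26,0xd6,0xa6,0x17,0x04,0x75,0x6f,0x36}
#3 dst[0x21+4] := {0x17,0x04,0x75,0x6f}
query mem[0x21]=0x17, mem[0x19]=0xa6, mem[0x1b]=0x04, mem[0x1d]=0x6f, mem[0x0f]=0x5c

MEM[0x21,0x19,0x1b,0x1d,0x0f] = 17 a6 04 6f 5c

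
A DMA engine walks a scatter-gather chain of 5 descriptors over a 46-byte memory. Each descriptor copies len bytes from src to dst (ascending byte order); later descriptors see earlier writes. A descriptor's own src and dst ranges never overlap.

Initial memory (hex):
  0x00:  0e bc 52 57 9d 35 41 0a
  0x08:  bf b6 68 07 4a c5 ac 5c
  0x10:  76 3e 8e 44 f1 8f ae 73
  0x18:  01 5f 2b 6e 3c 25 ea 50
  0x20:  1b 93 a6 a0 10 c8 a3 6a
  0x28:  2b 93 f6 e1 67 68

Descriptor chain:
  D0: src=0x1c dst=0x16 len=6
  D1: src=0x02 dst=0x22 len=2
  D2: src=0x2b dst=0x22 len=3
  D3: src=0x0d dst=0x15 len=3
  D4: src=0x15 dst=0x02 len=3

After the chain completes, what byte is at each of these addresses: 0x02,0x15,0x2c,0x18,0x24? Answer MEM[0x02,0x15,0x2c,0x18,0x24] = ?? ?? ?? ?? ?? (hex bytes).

MEM[0x02,0x15,0x2c,0x18,0x24] = c5 c5 67 ea 68

[0] 0x1c->0x16 len=6 : 3c 25 ea 50 1b 93
[1] 0x02->0x22 len=2 : 52 57
[2] 0x2b->0x22 len=3 : e1 67 68
[3] 0x0d->0x15 len=3 : c5 ac 5c
[4] 0x15->0x02 len=3 : c5 ac 5c
query mem[0x02]=0xc5, mem[0x15]=0xc5, mem[0x2c]=0x67, mem[0x18]=0xea, mem[0x24]=0x68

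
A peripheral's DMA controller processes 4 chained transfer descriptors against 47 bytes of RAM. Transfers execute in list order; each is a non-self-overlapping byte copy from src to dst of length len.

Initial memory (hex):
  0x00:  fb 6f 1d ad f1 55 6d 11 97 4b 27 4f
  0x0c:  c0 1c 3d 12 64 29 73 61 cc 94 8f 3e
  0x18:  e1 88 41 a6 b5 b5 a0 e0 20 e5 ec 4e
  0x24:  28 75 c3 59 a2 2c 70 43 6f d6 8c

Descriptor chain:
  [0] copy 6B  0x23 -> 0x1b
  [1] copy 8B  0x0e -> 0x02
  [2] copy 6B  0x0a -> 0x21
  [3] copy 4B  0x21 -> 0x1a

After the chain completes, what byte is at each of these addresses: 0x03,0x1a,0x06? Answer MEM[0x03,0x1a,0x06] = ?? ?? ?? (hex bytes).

#0 dst[0x1b+6] := {0x4e,0x28,0x75,0xc3,0x59,0xa2}
#1 dst[0x02+8] := {0x3d,0x12,0x64,0x29,0x73,0x61,0xcc,0x94}
#2 dst[0x21+6] := {0x27,0x4f,0xc0,0x1c,0x3d,0x12}
#3 dst[0x1a+4] := {0x27,0x4f,0xc0,0x1c}
query mem[0x03]=0x12, mem[0x1a]=0x27, mem[0x06]=0x73

MEM[0x03,0x1a,0x06] = 12 27 73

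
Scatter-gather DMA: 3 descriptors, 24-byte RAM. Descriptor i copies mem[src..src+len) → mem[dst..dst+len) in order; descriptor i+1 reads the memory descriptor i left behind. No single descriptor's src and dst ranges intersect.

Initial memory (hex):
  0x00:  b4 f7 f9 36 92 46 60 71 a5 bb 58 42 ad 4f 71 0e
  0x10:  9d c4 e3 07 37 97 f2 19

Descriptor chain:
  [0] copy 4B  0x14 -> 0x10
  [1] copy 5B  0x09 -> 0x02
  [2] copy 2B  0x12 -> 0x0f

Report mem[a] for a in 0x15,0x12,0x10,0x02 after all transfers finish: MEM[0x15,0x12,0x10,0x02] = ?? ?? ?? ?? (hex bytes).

  after D0: wrote 4B at 0x10 = 3797f219
  after D1: wrote 5B at 0x02 = bb5842ad4f
  after D2: wrote 2B at 0x0f = f219
query mem[0x15]=0x97, mem[0x12]=0xf2, mem[0x10]=0x19, mem[0x02]=0xbb

MEM[0x15,0x12,0x10,0x02] = 97 f2 19 bb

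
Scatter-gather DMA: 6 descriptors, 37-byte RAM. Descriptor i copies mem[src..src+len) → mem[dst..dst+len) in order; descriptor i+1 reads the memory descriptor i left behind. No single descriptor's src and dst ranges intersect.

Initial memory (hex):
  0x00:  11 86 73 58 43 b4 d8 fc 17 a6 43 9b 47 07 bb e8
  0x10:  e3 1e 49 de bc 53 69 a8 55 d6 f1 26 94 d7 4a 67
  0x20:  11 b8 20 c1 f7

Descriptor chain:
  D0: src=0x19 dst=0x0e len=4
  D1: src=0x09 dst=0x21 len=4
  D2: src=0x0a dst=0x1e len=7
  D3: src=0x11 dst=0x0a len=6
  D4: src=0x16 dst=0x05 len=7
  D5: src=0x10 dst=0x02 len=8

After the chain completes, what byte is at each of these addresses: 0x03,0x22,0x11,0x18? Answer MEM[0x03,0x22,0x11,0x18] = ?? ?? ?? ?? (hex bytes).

MEM[0x03,0x22,0x11,0x18] = 94 d6 94 55

[0] 0x19->0x0e len=4 : d6 f1 26 94
[1] 0x09->0x21 len=4 : a6 43 9b 47
[2] 0x0a->0x1e len=7 : 43 9b 47 07 d6 f1 26
[3] 0x11->0x0a len=6 : 94 49 de bc 53 69
[4] 0x16->0x05 len=7 : 69 a8 55 d6 f1 26 94
[5] 0x10->0x02 len=8 : 26 94 49 de bc 53 69 a8
query mem[0x03]=0x94, mem[0x22]=0xd6, mem[0x11]=0x94, mem[0x18]=0x55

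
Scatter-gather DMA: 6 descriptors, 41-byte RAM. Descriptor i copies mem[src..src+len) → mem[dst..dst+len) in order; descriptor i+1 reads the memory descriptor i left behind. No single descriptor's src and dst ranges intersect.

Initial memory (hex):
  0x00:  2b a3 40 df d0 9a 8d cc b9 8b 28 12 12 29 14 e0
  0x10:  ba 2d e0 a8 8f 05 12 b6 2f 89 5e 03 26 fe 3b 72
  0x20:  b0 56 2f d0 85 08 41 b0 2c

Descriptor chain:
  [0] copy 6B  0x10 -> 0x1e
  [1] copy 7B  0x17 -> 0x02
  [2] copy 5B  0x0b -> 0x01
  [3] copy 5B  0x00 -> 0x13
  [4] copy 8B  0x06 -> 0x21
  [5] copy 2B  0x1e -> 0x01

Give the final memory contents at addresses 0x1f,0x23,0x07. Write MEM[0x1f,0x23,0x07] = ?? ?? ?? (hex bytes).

  after D0: wrote 6B at 0x1e = ba2de0a88f05
  after D1: wrote 7B at 0x02 = b62f895e0326fe
  after D2: wrote 5B at 0x01 = 12122914e0
  after D3: wrote 5B at 0x13 = 2b12122914
  after D4: wrote 8B at 0x21 = 0326fe8b28121229
  after D5: wrote 2B at 0x01 = ba2d
query mem[0x1f]=0x2d, mem[0x23]=0xfe, mem[0x07]=0x26

MEM[0x1f,0x23,0x07] = 2d fe 26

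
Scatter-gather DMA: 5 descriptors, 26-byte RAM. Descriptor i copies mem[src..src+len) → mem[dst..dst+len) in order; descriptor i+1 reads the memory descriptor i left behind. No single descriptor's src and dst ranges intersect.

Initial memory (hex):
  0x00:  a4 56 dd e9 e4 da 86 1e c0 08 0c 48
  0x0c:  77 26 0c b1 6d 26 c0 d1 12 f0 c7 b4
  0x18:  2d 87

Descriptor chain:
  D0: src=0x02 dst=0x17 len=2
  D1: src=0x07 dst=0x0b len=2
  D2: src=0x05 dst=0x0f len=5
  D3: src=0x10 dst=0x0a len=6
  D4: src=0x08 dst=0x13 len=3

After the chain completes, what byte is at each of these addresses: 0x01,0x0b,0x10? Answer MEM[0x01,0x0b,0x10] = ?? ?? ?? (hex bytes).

MEM[0x01,0x0b,0x10] = 56 1e 86

D0: mem[0x17..0x18] <- [dd e9]
D1: mem[0x0b..0x0c] <- [1e c0]
D2: mem[0x0f..0x13] <- [da 86 1e c0 08]
D3: mem[0x0a..0x0f] <- [86 1e c0 08 12 f0]
D4: mem[0x13..0x15] <- [c0 08 86]
query mem[0x01]=0x56, mem[0x0b]=0x1e, mem[0x10]=0x86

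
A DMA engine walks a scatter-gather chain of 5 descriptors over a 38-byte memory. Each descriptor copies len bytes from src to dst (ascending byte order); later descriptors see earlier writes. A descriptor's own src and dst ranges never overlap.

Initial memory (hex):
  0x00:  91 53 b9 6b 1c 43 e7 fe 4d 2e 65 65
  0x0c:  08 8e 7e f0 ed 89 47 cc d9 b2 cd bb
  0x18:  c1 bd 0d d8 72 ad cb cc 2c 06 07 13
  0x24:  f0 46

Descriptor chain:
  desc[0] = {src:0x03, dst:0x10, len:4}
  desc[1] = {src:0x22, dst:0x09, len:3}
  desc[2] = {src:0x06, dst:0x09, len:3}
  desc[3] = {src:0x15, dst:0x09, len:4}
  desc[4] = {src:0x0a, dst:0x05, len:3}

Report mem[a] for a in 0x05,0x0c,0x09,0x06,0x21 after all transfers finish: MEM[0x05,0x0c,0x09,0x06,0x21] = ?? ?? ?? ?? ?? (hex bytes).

MEM[0x05,0x0c,0x09,0x06,0x21] = cd c1 b2 bb 06

#0 dst[0x10+4] := {0x6b,0x1c,0x43,0xe7}
#1 dst[0x09+3] := {0x07,0x13,0xf0}
#2 dst[0x09+3] := {0xe7,0xfe,0x4d}
#3 dst[0x09+4] := {0xb2,0xcd,0xbb,0xc1}
#4 dst[0x05+3] := {0xcd,0xbb,0xc1}
query mem[0x05]=0xcd, mem[0x0c]=0xc1, mem[0x09]=0xb2, mem[0x06]=0xbb, mem[0x21]=0x06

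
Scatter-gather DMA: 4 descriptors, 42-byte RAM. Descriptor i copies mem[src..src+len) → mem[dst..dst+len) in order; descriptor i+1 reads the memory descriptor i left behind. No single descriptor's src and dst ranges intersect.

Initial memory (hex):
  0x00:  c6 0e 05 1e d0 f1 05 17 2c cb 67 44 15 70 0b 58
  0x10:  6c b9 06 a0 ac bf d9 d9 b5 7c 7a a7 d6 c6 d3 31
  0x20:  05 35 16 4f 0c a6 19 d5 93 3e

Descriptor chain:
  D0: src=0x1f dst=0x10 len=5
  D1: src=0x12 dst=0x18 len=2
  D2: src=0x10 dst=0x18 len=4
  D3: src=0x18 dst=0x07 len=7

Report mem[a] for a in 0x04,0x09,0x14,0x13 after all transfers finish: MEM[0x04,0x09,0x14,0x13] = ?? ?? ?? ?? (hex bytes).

MEM[0x04,0x09,0x14,0x13] = d0 35 4f 16

#0 dst[0x10+5] := {0x31,0x05,0x35,0x16,0x4f}
#1 dst[0x18+2] := {0x35,0x16}
#2 dst[0x18+4] := {0x31,0x05,0x35,0x16}
#3 dst[0x07+7] := {0x31,0x05,0x35,0x16,0xd6,0xc6,0xd3}
query mem[0x04]=0xd0, mem[0x09]=0x35, mem[0x14]=0x4f, mem[0x13]=0x16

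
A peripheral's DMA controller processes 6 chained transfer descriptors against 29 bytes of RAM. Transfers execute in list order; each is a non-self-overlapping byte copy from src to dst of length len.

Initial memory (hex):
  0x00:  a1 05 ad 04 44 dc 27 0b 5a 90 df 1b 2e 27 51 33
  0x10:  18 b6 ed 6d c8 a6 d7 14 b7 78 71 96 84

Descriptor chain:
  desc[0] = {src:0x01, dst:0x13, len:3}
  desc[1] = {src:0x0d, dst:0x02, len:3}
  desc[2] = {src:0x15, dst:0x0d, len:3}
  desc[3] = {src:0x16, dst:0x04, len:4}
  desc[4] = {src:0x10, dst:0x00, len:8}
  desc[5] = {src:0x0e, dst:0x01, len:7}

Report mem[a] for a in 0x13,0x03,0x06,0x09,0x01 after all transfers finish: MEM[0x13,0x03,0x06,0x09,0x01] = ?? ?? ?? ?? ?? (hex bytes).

D0: mem[0x13..0x15] <- [05 ad 04]
D1: mem[0x02..0x04] <- [27 51 33]
D2: mem[0x0d..0x0f] <- [04 d7 14]
D3: mem[0x04..0x07] <- [d7 14 b7 78]
D4: mem[0x00..0x07] <- [18 b6 ed 05 ad 04 d7 14]
D5: mem[0x01..0x07] <- [d7 14 18 b6 ed 05 ad]
query mem[0x13]=0x05, mem[0x03]=0x18, mem[0x06]=0x05, mem[0x09]=0x90, mem[0x01]=0xd7

MEM[0x13,0x03,0x06,0x09,0x01] = 05 18 05 90 d7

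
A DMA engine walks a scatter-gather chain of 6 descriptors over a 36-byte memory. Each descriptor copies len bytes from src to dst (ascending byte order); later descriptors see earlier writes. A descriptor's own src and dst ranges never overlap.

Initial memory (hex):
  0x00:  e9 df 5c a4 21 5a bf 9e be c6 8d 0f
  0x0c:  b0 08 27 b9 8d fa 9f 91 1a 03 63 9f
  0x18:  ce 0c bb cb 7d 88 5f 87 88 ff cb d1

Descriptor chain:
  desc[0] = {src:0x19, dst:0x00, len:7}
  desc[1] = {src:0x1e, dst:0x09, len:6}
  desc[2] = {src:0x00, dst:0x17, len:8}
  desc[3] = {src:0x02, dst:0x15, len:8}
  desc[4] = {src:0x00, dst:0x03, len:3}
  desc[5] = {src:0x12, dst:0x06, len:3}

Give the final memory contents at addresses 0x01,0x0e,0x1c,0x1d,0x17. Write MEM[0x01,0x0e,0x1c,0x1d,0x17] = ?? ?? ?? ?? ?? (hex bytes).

  after D0: wrote 7B at 0x00 = 0cbbcb7d885f87
  after D1: wrote 6B at 0x09 = 5f8788ffcbd1
  after D2: wrote 8B at 0x17 = 0cbbcb7d885f879e
  after D3: wrote 8B at 0x15 = cb7d885f879ebe5f
  after D4: wrote 3B at 0x03 = 0cbbcb
  after D5: wrote 3B at 0x06 = 9f911a
query mem[0x01]=0xbb, mem[0x0e]=0xd1, mem[0x1c]=0x5f, mem[0x1d]=0x87, mem[0x17]=0x88

MEM[0x01,0x0e,0x1c,0x1d,0x17] = bb d1 5f 87 88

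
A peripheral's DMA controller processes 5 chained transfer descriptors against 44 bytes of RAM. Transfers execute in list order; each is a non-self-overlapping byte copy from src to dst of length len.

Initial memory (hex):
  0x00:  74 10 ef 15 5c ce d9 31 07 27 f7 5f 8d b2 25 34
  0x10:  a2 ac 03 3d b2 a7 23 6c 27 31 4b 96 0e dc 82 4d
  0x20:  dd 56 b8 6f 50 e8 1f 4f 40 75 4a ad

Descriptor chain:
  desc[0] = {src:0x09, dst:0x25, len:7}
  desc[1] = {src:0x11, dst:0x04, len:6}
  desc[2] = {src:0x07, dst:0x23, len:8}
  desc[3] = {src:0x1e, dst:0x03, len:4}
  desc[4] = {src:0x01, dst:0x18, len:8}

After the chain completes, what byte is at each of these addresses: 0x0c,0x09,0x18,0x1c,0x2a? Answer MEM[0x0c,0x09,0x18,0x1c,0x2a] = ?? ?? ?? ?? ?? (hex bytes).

MEM[0x0c,0x09,0x18,0x1c,0x2a] = 8d 23 10 dd 25

#0 dst[0x25+7] := {0x27,0xf7,0x5f,0x8d,0xb2,0x25,0x34}
#1 dst[0x04+6] := {0xac,0x03,0x3d,0xb2,0xa7,0x23}
#2 dst[0x23+8] := {0xb2,0xa7,0x23,0xf7,0x5f,0x8d,0xb2,0x25}
#3 dst[0x03+4] := {0x82,0x4d,0xdd,0x56}
#4 dst[0x18+8] := {0x10,0xef,0x82,0x4d,0xdd,0x56,0xb2,0xa7}
query mem[0x0c]=0x8d, mem[0x09]=0x23, mem[0x18]=0x10, mem[0x1c]=0xdd, mem[0x2a]=0x25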